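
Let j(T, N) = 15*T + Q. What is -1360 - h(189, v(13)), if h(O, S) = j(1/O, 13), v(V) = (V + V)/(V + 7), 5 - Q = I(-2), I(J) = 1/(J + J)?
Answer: -344063/252 ≈ -1365.3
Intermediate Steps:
I(J) = 1/(2*J)
Q = 21/4 (Q = 5 - 1/(2*(-2)) = 5 - (-1)/(2*2) = 5 - 1*(-¼) = 5 + ¼ = 21/4 ≈ 5.2500)
v(V) = 2*V/(7 + V) (v(V) = (2*V)/(7 + V) = 2*V/(7 + V))
j(T, N) = 21/4 + 15*T (j(T, N) = 15*T + 21/4 = 21/4 + 15*T)
h(O, S) = 21/4 + 15/O
-1360 - h(189, v(13)) = -1360 - (21/4 + 15/189) = -1360 - (21/4 + 15*(1/189)) = -1360 - (21/4 + 5/63) = -1360 - 1*1343/252 = -1360 - 1343/252 = -344063/252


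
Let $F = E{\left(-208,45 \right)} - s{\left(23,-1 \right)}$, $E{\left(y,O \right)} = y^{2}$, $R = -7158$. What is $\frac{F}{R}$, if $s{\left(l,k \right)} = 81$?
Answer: $- \frac{43183}{7158} \approx -6.0328$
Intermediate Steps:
$F = 43183$ ($F = \left(-208\right)^{2} - 81 = 43264 - 81 = 43183$)
$\frac{F}{R} = \frac{43183}{-7158} = 43183 \left(- \frac{1}{7158}\right) = - \frac{43183}{7158}$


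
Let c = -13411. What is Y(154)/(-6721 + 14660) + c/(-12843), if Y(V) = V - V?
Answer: 13411/12843 ≈ 1.0442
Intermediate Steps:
Y(V) = 0
Y(154)/(-6721 + 14660) + c/(-12843) = 0/(-6721 + 14660) - 13411/(-12843) = 0/7939 - 13411*(-1/12843) = 0*(1/7939) + 13411/12843 = 0 + 13411/12843 = 13411/12843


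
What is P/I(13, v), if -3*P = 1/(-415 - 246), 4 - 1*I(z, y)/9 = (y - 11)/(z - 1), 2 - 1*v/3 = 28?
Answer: 4/815013 ≈ 4.9079e-6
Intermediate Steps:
v = -78 (v = 6 - 3*28 = 6 - 84 = -78)
I(z, y) = 36 - 9*(-11 + y)/(-1 + z) (I(z, y) = 36 - 9*(y - 11)/(z - 1) = 36 - 9*(-11 + y)/(-1 + z))
P = 1/1983 (P = -1/(3*(-415 - 246)) = -⅓/(-661) = -⅓*(-1/661) = 1/1983 ≈ 0.00050429)
P/I(13, v) = 1/(1983*((9*(7 - 1*(-78) + 4*13)/(-1 + 13)))) = 1/(1983*((9*(7 + 78 + 52)/12))) = 1/(1983*((9*(1/12)*137))) = 1/(1983*(411/4)) = (1/1983)*(4/411) = 4/815013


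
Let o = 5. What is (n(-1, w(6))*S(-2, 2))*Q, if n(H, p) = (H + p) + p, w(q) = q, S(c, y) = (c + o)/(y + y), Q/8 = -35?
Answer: -2310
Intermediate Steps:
Q = -280 (Q = 8*(-35) = -280)
S(c, y) = (5 + c)/(2*y) (S(c, y) = (c + 5)/(y + y) = (5 + c)/((2*y)) = (5 + c)*(1/(2*y)) = (5 + c)/(2*y))
n(H, p) = H + 2*p
(n(-1, w(6))*S(-2, 2))*Q = ((-1 + 2*6)*((½)*(5 - 2)/2))*(-280) = ((-1 + 12)*((½)*(½)*3))*(-280) = (11*(¾))*(-280) = (33/4)*(-280) = -2310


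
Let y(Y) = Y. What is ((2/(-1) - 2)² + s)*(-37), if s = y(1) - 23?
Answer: 222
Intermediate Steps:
s = -22 (s = 1 - 23 = -22)
((2/(-1) - 2)² + s)*(-37) = ((2/(-1) - 2)² - 22)*(-37) = ((2*(-1) - 2)² - 22)*(-37) = ((-2 - 2)² - 22)*(-37) = ((-4)² - 22)*(-37) = (16 - 22)*(-37) = -6*(-37) = 222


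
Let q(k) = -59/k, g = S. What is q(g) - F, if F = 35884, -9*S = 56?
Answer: -2008973/56 ≈ -35875.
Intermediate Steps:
S = -56/9 (S = -⅑*56 = -56/9 ≈ -6.2222)
g = -56/9 ≈ -6.2222
q(g) - F = -59/(-56/9) - 1*35884 = -59*(-9/56) - 35884 = 531/56 - 35884 = -2008973/56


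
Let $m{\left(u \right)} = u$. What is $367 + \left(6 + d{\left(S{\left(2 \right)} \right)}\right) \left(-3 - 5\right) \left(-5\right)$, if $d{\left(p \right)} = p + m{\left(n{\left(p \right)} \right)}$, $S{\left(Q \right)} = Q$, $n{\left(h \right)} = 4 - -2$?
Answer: $927$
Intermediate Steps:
$n{\left(h \right)} = 6$ ($n{\left(h \right)} = 4 + 2 = 6$)
$d{\left(p \right)} = 6 + p$ ($d{\left(p \right)} = p + 6 = 6 + p$)
$367 + \left(6 + d{\left(S{\left(2 \right)} \right)}\right) \left(-3 - 5\right) \left(-5\right) = 367 + \left(6 + \left(6 + 2\right)\right) \left(-3 - 5\right) \left(-5\right) = 367 + \left(6 + 8\right) \left(\left(-8\right) \left(-5\right)\right) = 367 + 14 \cdot 40 = 367 + 560 = 927$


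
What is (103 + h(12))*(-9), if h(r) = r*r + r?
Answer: -2331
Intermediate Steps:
h(r) = r + r**2 (h(r) = r**2 + r = r + r**2)
(103 + h(12))*(-9) = (103 + 12*(1 + 12))*(-9) = (103 + 12*13)*(-9) = (103 + 156)*(-9) = 259*(-9) = -2331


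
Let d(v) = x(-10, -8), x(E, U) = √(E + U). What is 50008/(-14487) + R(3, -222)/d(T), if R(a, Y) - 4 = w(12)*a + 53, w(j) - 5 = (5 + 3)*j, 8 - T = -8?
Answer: -50008/14487 - 60*I*√2 ≈ -3.4519 - 84.853*I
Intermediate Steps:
T = 16 (T = 8 - 1*(-8) = 8 + 8 = 16)
w(j) = 5 + 8*j (w(j) = 5 + (5 + 3)*j = 5 + 8*j)
R(a, Y) = 57 + 101*a (R(a, Y) = 4 + ((5 + 8*12)*a + 53) = 4 + ((5 + 96)*a + 53) = 4 + (101*a + 53) = 4 + (53 + 101*a) = 57 + 101*a)
d(v) = 3*I*√2 (d(v) = √(-10 - 8) = √(-18) = 3*I*√2)
50008/(-14487) + R(3, -222)/d(T) = 50008/(-14487) + (57 + 101*3)/((3*I*√2)) = 50008*(-1/14487) + (57 + 303)*(-I*√2/6) = -50008/14487 + 360*(-I*√2/6) = -50008/14487 - 60*I*√2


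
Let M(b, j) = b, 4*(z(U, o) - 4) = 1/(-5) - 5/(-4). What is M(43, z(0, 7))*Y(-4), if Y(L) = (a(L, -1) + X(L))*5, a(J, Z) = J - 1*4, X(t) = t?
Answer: -2580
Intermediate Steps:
a(J, Z) = -4 + J (a(J, Z) = J - 4 = -4 + J)
z(U, o) = 341/80 (z(U, o) = 4 + (1/(-5) - 5/(-4))/4 = 4 + (1*(-⅕) - 5*(-¼))/4 = 4 + (-⅕ + 5/4)/4 = 4 + (¼)*(21/20) = 4 + 21/80 = 341/80)
Y(L) = -20 + 10*L (Y(L) = ((-4 + L) + L)*5 = (-4 + 2*L)*5 = -20 + 10*L)
M(43, z(0, 7))*Y(-4) = 43*(-20 + 10*(-4)) = 43*(-20 - 40) = 43*(-60) = -2580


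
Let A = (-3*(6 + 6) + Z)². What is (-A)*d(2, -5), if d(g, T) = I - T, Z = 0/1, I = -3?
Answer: -2592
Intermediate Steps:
Z = 0 (Z = 0*1 = 0)
d(g, T) = -3 - T
A = 1296 (A = (-3*(6 + 6) + 0)² = (-3*12 + 0)² = (-36 + 0)² = (-36)² = 1296)
(-A)*d(2, -5) = (-1*1296)*(-3 - 1*(-5)) = -1296*(-3 + 5) = -1296*2 = -2592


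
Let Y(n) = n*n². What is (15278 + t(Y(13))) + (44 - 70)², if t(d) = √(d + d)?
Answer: 15954 + 13*√26 ≈ 16020.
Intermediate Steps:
Y(n) = n³
t(d) = √2*√d (t(d) = √(2*d) = √2*√d)
(15278 + t(Y(13))) + (44 - 70)² = (15278 + √2*√(13³)) + (44 - 70)² = (15278 + √2*√2197) + (-26)² = (15278 + √2*(13*√13)) + 676 = (15278 + 13*√26) + 676 = 15954 + 13*√26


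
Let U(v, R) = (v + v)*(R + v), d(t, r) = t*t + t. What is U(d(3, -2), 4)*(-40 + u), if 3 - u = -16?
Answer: -8064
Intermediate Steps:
u = 19 (u = 3 - 1*(-16) = 3 + 16 = 19)
d(t, r) = t + t² (d(t, r) = t² + t = t + t²)
U(v, R) = 2*v*(R + v) (U(v, R) = (2*v)*(R + v) = 2*v*(R + v))
U(d(3, -2), 4)*(-40 + u) = (2*(3*(1 + 3))*(4 + 3*(1 + 3)))*(-40 + 19) = (2*(3*4)*(4 + 3*4))*(-21) = (2*12*(4 + 12))*(-21) = (2*12*16)*(-21) = 384*(-21) = -8064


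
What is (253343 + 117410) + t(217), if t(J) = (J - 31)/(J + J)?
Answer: 2595274/7 ≈ 3.7075e+5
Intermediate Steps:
t(J) = (-31 + J)/(2*J) (t(J) = (-31 + J)/((2*J)) = (-31 + J)*(1/(2*J)) = (-31 + J)/(2*J))
(253343 + 117410) + t(217) = (253343 + 117410) + (½)*(-31 + 217)/217 = 370753 + (½)*(1/217)*186 = 370753 + 3/7 = 2595274/7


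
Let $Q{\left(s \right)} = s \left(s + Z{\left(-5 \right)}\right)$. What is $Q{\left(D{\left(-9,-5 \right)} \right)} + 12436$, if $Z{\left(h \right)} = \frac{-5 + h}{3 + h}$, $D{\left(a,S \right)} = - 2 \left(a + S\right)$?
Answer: $13360$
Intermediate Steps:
$D{\left(a,S \right)} = - 2 S - 2 a$ ($D{\left(a,S \right)} = - 2 \left(S + a\right) = - 2 S - 2 a$)
$Z{\left(h \right)} = \frac{-5 + h}{3 + h}$
$Q{\left(s \right)} = s \left(5 + s\right)$ ($Q{\left(s \right)} = s \left(s + \frac{-5 - 5}{3 - 5}\right) = s \left(s + \frac{1}{-2} \left(-10\right)\right) = s \left(s - -5\right) = s \left(s + 5\right) = s \left(5 + s\right)$)
$Q{\left(D{\left(-9,-5 \right)} \right)} + 12436 = \left(\left(-2\right) \left(-5\right) - -18\right) \left(5 - -28\right) + 12436 = \left(10 + 18\right) \left(5 + \left(10 + 18\right)\right) + 12436 = 28 \left(5 + 28\right) + 12436 = 28 \cdot 33 + 12436 = 924 + 12436 = 13360$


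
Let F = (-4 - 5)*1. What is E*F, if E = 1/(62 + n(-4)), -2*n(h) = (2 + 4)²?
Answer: -9/44 ≈ -0.20455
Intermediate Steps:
n(h) = -18 (n(h) = -(2 + 4)²/2 = -½*6² = -½*36 = -18)
F = -9 (F = -9*1 = -9)
E = 1/44 (E = 1/(62 - 18) = 1/44 ≈ 0.022727)
E*F = (1/44)*(-9) = -9/44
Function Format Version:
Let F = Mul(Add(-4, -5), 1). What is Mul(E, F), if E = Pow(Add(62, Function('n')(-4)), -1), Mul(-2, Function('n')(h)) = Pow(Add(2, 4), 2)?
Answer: Rational(-9, 44) ≈ -0.20455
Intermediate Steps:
Function('n')(h) = -18 (Function('n')(h) = Mul(Rational(-1, 2), Pow(Add(2, 4), 2)) = Mul(Rational(-1, 2), Pow(6, 2)) = Mul(Rational(-1, 2), 36) = -18)
F = -9 (F = Mul(-9, 1) = -9)
E = Rational(1, 44) (E = Pow(Add(62, -18), -1) = Pow(44, -1) = Rational(1, 44) ≈ 0.022727)
Mul(E, F) = Mul(Rational(1, 44), -9) = Rational(-9, 44)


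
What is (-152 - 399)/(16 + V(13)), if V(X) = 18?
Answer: -551/34 ≈ -16.206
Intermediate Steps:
(-152 - 399)/(16 + V(13)) = (-152 - 399)/(16 + 18) = -551/34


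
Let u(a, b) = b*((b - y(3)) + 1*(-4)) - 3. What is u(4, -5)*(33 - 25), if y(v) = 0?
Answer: 336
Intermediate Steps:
u(a, b) = -3 + b*(-4 + b) (u(a, b) = b*((b - 1*0) + 1*(-4)) - 3 = b*((b + 0) - 4) - 3 = b*(b - 4) - 3 = b*(-4 + b) - 3 = -3 + b*(-4 + b))
u(4, -5)*(33 - 25) = (-3 + (-5)² - 4*(-5))*(33 - 25) = (-3 + 25 + 20)*8 = 42*8 = 336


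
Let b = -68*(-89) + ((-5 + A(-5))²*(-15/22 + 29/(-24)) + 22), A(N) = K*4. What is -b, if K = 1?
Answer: -1603037/264 ≈ -6072.1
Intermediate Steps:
A(N) = 4 (A(N) = 1*4 = 4)
b = 1603037/264 (b = -68*(-89) + ((-5 + 4)²*(-15/22 + 29/(-24)) + 22) = 6052 + ((-1)²*(-15*1/22 + 29*(-1/24)) + 22) = 6052 + (1*(-15/22 - 29/24) + 22) = 6052 + (1*(-499/264) + 22) = 6052 + (-499/264 + 22) = 6052 + 5309/264 = 1603037/264 ≈ 6072.1)
-b = -1*1603037/264 = -1603037/264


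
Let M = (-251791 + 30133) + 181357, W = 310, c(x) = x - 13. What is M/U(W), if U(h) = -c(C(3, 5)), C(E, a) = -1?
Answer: -40301/14 ≈ -2878.6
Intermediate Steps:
c(x) = -13 + x
U(h) = 14 (U(h) = -(-13 - 1) = -1*(-14) = 14)
M = -40301 (M = -221658 + 181357 = -40301)
M/U(W) = -40301/14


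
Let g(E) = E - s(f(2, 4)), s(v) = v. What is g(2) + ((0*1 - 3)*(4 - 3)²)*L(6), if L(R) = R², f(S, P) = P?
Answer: -110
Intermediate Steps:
g(E) = -4 + E (g(E) = E - 1*4 = E - 4 = -4 + E)
g(2) + ((0*1 - 3)*(4 - 3)²)*L(6) = (-4 + 2) + ((0*1 - 3)*(4 - 3)²)*6² = -2 + ((0 - 3)*1²)*36 = -2 - 3*1*36 = -2 - 3*36 = -2 - 108 = -110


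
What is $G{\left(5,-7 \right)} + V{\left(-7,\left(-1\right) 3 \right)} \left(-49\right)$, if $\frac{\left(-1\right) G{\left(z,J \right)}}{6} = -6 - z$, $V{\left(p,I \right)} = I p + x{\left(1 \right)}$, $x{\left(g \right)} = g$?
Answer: $-1012$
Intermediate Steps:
$V{\left(p,I \right)} = 1 + I p$ ($V{\left(p,I \right)} = I p + 1 = 1 + I p$)
$G{\left(z,J \right)} = 36 + 6 z$ ($G{\left(z,J \right)} = - 6 \left(-6 - z\right) = 36 + 6 z$)
$G{\left(5,-7 \right)} + V{\left(-7,\left(-1\right) 3 \right)} \left(-49\right) = \left(36 + 6 \cdot 5\right) + \left(1 + \left(-1\right) 3 \left(-7\right)\right) \left(-49\right) = \left(36 + 30\right) + \left(1 - -21\right) \left(-49\right) = 66 + \left(1 + 21\right) \left(-49\right) = 66 + 22 \left(-49\right) = 66 - 1078 = -1012$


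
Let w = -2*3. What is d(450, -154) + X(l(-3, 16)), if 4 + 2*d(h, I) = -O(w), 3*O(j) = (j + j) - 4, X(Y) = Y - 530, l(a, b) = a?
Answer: -1597/3 ≈ -532.33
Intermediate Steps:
X(Y) = -530 + Y
w = -6
O(j) = -4/3 + 2*j/3 (O(j) = ((j + j) - 4)/3 = (2*j - 4)/3 = (-4 + 2*j)/3 = -4/3 + 2*j/3)
d(h, I) = ⅔ (d(h, I) = -2 + (-(-4/3 + (⅔)*(-6)))/2 = -2 + (-(-4/3 - 4))/2 = -2 + (-1*(-16/3))/2 = -2 + (½)*(16/3) = -2 + 8/3 = ⅔)
d(450, -154) + X(l(-3, 16)) = ⅔ + (-530 - 3) = ⅔ - 533 = -1597/3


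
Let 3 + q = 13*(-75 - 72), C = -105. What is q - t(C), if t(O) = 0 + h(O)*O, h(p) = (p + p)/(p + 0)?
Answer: -1704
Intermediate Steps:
h(p) = 2 (h(p) = (2*p)/p = 2)
t(O) = 2*O (t(O) = 0 + 2*O = 2*O)
q = -1914 (q = -3 + 13*(-75 - 72) = -3 + 13*(-147) = -3 - 1911 = -1914)
q - t(C) = -1914 - 2*(-105) = -1914 - 1*(-210) = -1914 + 210 = -1704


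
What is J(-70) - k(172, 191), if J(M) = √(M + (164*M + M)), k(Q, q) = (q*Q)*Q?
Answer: -5650544 + 2*I*√2905 ≈ -5.6505e+6 + 107.8*I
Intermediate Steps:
k(Q, q) = q*Q² (k(Q, q) = (Q*q)*Q = q*Q²)
J(M) = √166*√M (J(M) = √(M + 165*M) = √(166*M) = √166*√M)
J(-70) - k(172, 191) = √166*√(-70) - 191*172² = √166*(I*√70) - 191*29584 = 2*I*√2905 - 1*5650544 = 2*I*√2905 - 5650544 = -5650544 + 2*I*√2905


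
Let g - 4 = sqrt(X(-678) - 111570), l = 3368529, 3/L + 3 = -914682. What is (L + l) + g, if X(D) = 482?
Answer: 1027048869034/304895 + 4*I*sqrt(6943) ≈ 3.3685e+6 + 333.3*I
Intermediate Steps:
L = -1/304895 (L = 3/(-3 - 914682) = 3/(-914685) = 3*(-1/914685) = -1/304895 ≈ -3.2798e-6)
g = 4 + 4*I*sqrt(6943) (g = 4 + sqrt(482 - 111570) = 4 + sqrt(-111088) = 4 + 4*I*sqrt(6943) ≈ 4.0 + 333.3*I)
(L + l) + g = (-1/304895 + 3368529) + (4 + 4*I*sqrt(6943)) = 1027047649454/304895 + (4 + 4*I*sqrt(6943)) = 1027048869034/304895 + 4*I*sqrt(6943)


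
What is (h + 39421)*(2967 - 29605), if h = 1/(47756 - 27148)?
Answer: -10820195359111/10304 ≈ -1.0501e+9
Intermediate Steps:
h = 1/20608 ≈ 4.8525e-5
(h + 39421)*(2967 - 29605) = (1/20608 + 39421)*(2967 - 29605) = (812387969/20608)*(-26638) = -10820195359111/10304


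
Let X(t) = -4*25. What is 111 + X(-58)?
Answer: 11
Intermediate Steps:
X(t) = -100
111 + X(-58) = 111 - 100 = 11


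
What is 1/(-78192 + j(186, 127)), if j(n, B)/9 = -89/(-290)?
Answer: -290/22674879 ≈ -1.2789e-5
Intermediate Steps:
j(n, B) = 801/290 (j(n, B) = 9*(-89/(-290)) = 9*(-89*(-1/290)) = 9*(89/290) = 801/290)
1/(-78192 + j(186, 127)) = 1/(-78192 + 801/290) = 1/(-22674879/290) = -290/22674879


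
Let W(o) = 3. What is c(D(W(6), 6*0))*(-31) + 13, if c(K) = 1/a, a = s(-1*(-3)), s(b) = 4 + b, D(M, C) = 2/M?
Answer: 60/7 ≈ 8.5714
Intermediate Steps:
a = 7 (a = 4 - 1*(-3) = 4 + 3 = 7)
c(K) = ⅐ (c(K) = 1/7 = ⅐)
c(D(W(6), 6*0))*(-31) + 13 = (⅐)*(-31) + 13 = -31/7 + 13 = 60/7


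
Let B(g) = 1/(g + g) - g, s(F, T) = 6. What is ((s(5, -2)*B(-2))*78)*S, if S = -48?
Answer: -39312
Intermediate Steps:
B(g) = 1/(2*g) - g
((s(5, -2)*B(-2))*78)*S = ((6*((½)/(-2) - 1*(-2)))*78)*(-48) = ((6*((½)*(-½) + 2))*78)*(-48) = ((6*(-¼ + 2))*78)*(-48) = ((6*(7/4))*78)*(-48) = ((21/2)*78)*(-48) = 819*(-48) = -39312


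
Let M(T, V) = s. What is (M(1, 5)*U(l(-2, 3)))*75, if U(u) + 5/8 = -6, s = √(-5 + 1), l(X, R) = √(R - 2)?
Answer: -3975*I/4 ≈ -993.75*I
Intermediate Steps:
l(X, R) = √(-2 + R)
s = 2*I (s = √(-4) = 2*I ≈ 2.0*I)
U(u) = -53/8 (U(u) = -5/8 - 6 = -53/8)
M(T, V) = 2*I
(M(1, 5)*U(l(-2, 3)))*75 = ((2*I)*(-53/8))*75 = -53*I/4*75 = -3975*I/4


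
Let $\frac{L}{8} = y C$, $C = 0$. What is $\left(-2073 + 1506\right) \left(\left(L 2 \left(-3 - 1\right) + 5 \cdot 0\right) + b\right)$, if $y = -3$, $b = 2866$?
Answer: $-1625022$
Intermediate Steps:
$L = 0$ ($L = 8 \left(\left(-3\right) 0\right) = 8 \cdot 0 = 0$)
$\left(-2073 + 1506\right) \left(\left(L 2 \left(-3 - 1\right) + 5 \cdot 0\right) + b\right) = \left(-2073 + 1506\right) \left(\left(0 \cdot 2 \left(-3 - 1\right) + 5 \cdot 0\right) + 2866\right) = - 567 \left(\left(0 \cdot 2 \left(-4\right) + 0\right) + 2866\right) = - 567 \left(\left(0 \left(-8\right) + 0\right) + 2866\right) = - 567 \left(\left(0 + 0\right) + 2866\right) = - 567 \left(0 + 2866\right) = \left(-567\right) 2866 = -1625022$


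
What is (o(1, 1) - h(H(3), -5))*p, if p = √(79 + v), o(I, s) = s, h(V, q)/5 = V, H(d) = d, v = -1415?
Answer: -28*I*√334 ≈ -511.72*I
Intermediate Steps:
h(V, q) = 5*V
p = 2*I*√334 (p = √(79 - 1415) = √(-1336) = 2*I*√334 ≈ 36.551*I)
(o(1, 1) - h(H(3), -5))*p = (1 - 5*3)*(2*I*√334) = (1 - 1*15)*(2*I*√334) = (1 - 15)*(2*I*√334) = -28*I*√334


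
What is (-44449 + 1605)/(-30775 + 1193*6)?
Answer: 42844/23617 ≈ 1.8141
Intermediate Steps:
(-44449 + 1605)/(-30775 + 1193*6) = -42844/(-30775 + 7158) = -42844/(-23617) = -42844*(-1/23617) = 42844/23617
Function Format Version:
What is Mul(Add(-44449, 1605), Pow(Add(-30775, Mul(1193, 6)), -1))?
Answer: Rational(42844, 23617) ≈ 1.8141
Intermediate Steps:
Mul(Add(-44449, 1605), Pow(Add(-30775, Mul(1193, 6)), -1)) = Mul(-42844, Pow(Add(-30775, 7158), -1)) = Mul(-42844, Pow(-23617, -1)) = Mul(-42844, Rational(-1, 23617)) = Rational(42844, 23617)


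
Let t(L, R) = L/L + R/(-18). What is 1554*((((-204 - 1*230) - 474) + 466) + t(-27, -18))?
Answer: -683760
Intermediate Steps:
t(L, R) = 1 - R/18 (t(L, R) = 1 + R*(-1/18) = 1 - R/18)
1554*((((-204 - 1*230) - 474) + 466) + t(-27, -18)) = 1554*((((-204 - 1*230) - 474) + 466) + (1 - 1/18*(-18))) = 1554*((((-204 - 230) - 474) + 466) + (1 + 1)) = 1554*(((-434 - 474) + 466) + 2) = 1554*((-908 + 466) + 2) = 1554*(-442 + 2) = 1554*(-440) = -683760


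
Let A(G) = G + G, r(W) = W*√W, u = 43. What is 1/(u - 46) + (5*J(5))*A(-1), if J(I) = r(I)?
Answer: -⅓ - 50*√5 ≈ -112.14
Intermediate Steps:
r(W) = W^(3/2)
A(G) = 2*G
J(I) = I^(3/2)
1/(u - 46) + (5*J(5))*A(-1) = 1/(43 - 46) + (5*5^(3/2))*(2*(-1)) = 1/(-3) + (5*(5*√5))*(-2) = -⅓ + (25*√5)*(-2) = -⅓ - 50*√5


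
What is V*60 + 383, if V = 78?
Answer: 5063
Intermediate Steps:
V*60 + 383 = 78*60 + 383 = 4680 + 383 = 5063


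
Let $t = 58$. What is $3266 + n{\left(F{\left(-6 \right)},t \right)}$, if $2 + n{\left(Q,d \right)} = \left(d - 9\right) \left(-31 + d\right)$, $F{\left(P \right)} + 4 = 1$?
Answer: $4587$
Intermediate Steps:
$F{\left(P \right)} = -3$ ($F{\left(P \right)} = -4 + 1 = -3$)
$n{\left(Q,d \right)} = -2 + \left(-31 + d\right) \left(-9 + d\right)$ ($n{\left(Q,d \right)} = -2 + \left(d - 9\right) \left(-31 + d\right) = -2 + \left(-9 + d\right) \left(-31 + d\right) = -2 + \left(-31 + d\right) \left(-9 + d\right)$)
$3266 + n{\left(F{\left(-6 \right)},t \right)} = 3266 + \left(277 + 58^{2} - 2320\right) = 3266 + \left(277 + 3364 - 2320\right) = 3266 + 1321 = 4587$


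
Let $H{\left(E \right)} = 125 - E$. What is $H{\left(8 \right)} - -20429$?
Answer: $20546$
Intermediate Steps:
$H{\left(8 \right)} - -20429 = \left(125 - 8\right) - -20429 = \left(125 - 8\right) + 20429 = 117 + 20429 = 20546$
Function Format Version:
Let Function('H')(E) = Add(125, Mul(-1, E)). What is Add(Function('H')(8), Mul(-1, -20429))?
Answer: 20546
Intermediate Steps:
Add(Function('H')(8), Mul(-1, -20429)) = Add(Add(125, Mul(-1, 8)), Mul(-1, -20429)) = Add(Add(125, -8), 20429) = Add(117, 20429) = 20546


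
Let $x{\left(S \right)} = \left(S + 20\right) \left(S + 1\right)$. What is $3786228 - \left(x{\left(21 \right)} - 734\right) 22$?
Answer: $3782532$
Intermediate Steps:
$x{\left(S \right)} = \left(1 + S\right) \left(20 + S\right)$ ($x{\left(S \right)} = \left(20 + S\right) \left(1 + S\right) = \left(1 + S\right) \left(20 + S\right)$)
$3786228 - \left(x{\left(21 \right)} - 734\right) 22 = 3786228 - \left(\left(20 + 21^{2} + 21 \cdot 21\right) - 734\right) 22 = 3786228 - \left(\left(20 + 441 + 441\right) - 734\right) 22 = 3786228 - \left(902 - 734\right) 22 = 3786228 - 168 \cdot 22 = 3786228 - 3696 = 3782532$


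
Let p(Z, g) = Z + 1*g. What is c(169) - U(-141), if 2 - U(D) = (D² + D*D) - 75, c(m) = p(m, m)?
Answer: 40023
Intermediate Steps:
p(Z, g) = Z + g
c(m) = 2*m (c(m) = m + m = 2*m)
U(D) = 77 - 2*D² (U(D) = 2 - ((D² + D*D) - 75) = 2 - ((D² + D²) - 75) = 2 - (2*D² - 75) = 2 - (-75 + 2*D²) = 2 + (75 - 2*D²) = 77 - 2*D²)
c(169) - U(-141) = 2*169 - (77 - 2*(-141)²) = 338 - (77 - 2*19881) = 338 - (77 - 39762) = 338 - 1*(-39685) = 338 + 39685 = 40023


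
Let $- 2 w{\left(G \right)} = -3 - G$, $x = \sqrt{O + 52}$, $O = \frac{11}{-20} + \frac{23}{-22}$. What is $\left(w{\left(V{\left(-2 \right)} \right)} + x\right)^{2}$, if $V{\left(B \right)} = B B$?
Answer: $\frac{\left(385 + \sqrt{609895}\right)^{2}}{12100} \approx 112.35$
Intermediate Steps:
$V{\left(B \right)} = B^{2}$
$O = - \frac{351}{220}$ ($O = 11 \left(- \frac{1}{20}\right) + 23 \left(- \frac{1}{22}\right) = - \frac{11}{20} - \frac{23}{22} = - \frac{351}{220} \approx -1.5955$)
$x = \frac{\sqrt{609895}}{110}$ ($x = \sqrt{- \frac{351}{220} + 52} = \sqrt{\frac{11089}{220}} = \frac{\sqrt{609895}}{110} \approx 7.0996$)
$w{\left(G \right)} = \frac{3}{2} + \frac{G}{2}$ ($w{\left(G \right)} = - \frac{-3 - G}{2} = \frac{3}{2} + \frac{G}{2}$)
$\left(w{\left(V{\left(-2 \right)} \right)} + x\right)^{2} = \left(\left(\frac{3}{2} + \frac{\left(-2\right)^{2}}{2}\right) + \frac{\sqrt{609895}}{110}\right)^{2} = \left(\left(\frac{3}{2} + \frac{1}{2} \cdot 4\right) + \frac{\sqrt{609895}}{110}\right)^{2} = \left(\left(\frac{3}{2} + 2\right) + \frac{\sqrt{609895}}{110}\right)^{2} = \left(\frac{7}{2} + \frac{\sqrt{609895}}{110}\right)^{2}$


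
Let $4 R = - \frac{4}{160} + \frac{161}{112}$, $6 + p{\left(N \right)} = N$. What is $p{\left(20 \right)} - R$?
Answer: $\frac{4367}{320} \approx 13.647$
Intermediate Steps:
$p{\left(N \right)} = -6 + N$
$R = \frac{113}{320}$ ($R = \frac{- \frac{4}{160} + \frac{161}{112}}{4} = \frac{\left(-4\right) \frac{1}{160} + 161 \cdot \frac{1}{112}}{4} = \frac{- \frac{1}{40} + \frac{23}{16}}{4} = \frac{1}{4} \cdot \frac{113}{80} = \frac{113}{320} \approx 0.35313$)
$p{\left(20 \right)} - R = \left(-6 + 20\right) - \frac{113}{320} = 14 - \frac{113}{320} = \frac{4367}{320}$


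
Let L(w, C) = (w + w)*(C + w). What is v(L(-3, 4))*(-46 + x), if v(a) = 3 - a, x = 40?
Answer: -54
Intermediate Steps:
L(w, C) = 2*w*(C + w) (L(w, C) = (2*w)*(C + w) = 2*w*(C + w))
v(L(-3, 4))*(-46 + x) = (3 - 2*(-3)*(4 - 3))*(-46 + 40) = (3 - 2*(-3))*(-6) = (3 - 1*(-6))*(-6) = (3 + 6)*(-6) = 9*(-6) = -54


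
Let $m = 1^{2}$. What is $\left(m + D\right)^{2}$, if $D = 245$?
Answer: $60516$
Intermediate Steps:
$m = 1$
$\left(m + D\right)^{2} = \left(1 + 245\right)^{2} = 246^{2} = 60516$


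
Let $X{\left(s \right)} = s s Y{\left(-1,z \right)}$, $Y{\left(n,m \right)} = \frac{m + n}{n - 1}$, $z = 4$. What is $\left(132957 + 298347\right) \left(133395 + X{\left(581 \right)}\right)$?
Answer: $-160853317236$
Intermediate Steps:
$Y{\left(n,m \right)} = \frac{m + n}{-1 + n}$
$X{\left(s \right)} = - \frac{3 s^{2}}{2}$ ($X{\left(s \right)} = s s \frac{4 - 1}{-1 - 1} = s^{2} \frac{1}{-2} \cdot 3 = s^{2} \left(\left(- \frac{1}{2}\right) 3\right) = s^{2} \left(- \frac{3}{2}\right) = - \frac{3 s^{2}}{2}$)
$\left(132957 + 298347\right) \left(133395 + X{\left(581 \right)}\right) = \left(132957 + 298347\right) \left(133395 - \frac{3 \cdot 581^{2}}{2}\right) = 431304 \left(133395 - \frac{1012683}{2}\right) = 431304 \left(- \frac{745893}{2}\right) = -160853317236$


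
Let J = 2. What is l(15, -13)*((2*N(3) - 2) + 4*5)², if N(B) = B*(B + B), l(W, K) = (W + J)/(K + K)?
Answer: -24786/13 ≈ -1906.6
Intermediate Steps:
l(W, K) = (2 + W)/(2*K) (l(W, K) = (W + 2)/(K + K) = (2 + W)/((2*K)) = (2 + W)*(1/(2*K)) = (2 + W)/(2*K))
N(B) = 2*B² (N(B) = B*(2*B) = 2*B²)
l(15, -13)*((2*N(3) - 2) + 4*5)² = ((½)*(2 + 15)/(-13))*((2*(2*3²) - 2) + 4*5)² = ((½)*(-1/13)*17)*((2*(2*9) - 2) + 20)² = -17*((2*18 - 2) + 20)²/26 = -17*((36 - 2) + 20)²/26 = -17*(34 + 20)²/26 = -17/26*54² = -17/26*2916 = -24786/13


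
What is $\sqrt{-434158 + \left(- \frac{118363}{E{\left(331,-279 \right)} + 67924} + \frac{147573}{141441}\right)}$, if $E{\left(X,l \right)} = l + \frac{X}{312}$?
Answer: $\frac{i \sqrt{429883577061717392622471358129}}{995064355937} \approx 658.91 i$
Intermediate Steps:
$E{\left(X,l \right)} = l + \frac{X}{312}$ ($E{\left(X,l \right)} = l + X \frac{1}{312} = l + \frac{X}{312}$)
$\sqrt{-434158 + \left(- \frac{118363}{E{\left(331,-279 \right)} + 67924} + \frac{147573}{141441}\right)} = \sqrt{-434158 + \left(- \frac{118363}{\left(-279 + \frac{1}{312} \cdot 331\right) + 67924} + \frac{147573}{141441}\right)} = \sqrt{-434158 + \left(- \frac{118363}{\left(-279 + \frac{331}{312}\right) + 67924} + 147573 \cdot \frac{1}{141441}\right)} = \sqrt{-434158 + \left(- \frac{118363}{- \frac{86717}{312} + 67924} + \frac{49191}{47147}\right)} = \sqrt{-434158 + \left(- \frac{118363}{\frac{21105571}{312}} + \frac{49191}{47147}\right)} = \sqrt{-434158 + \left(\left(-118363\right) \frac{312}{21105571} + \frac{49191}{47147}\right)} = \sqrt{-434158 + \left(- \frac{36929256}{21105571} + \frac{49191}{47147}\right)} = \sqrt{-434158 - \frac{702899489571}{995064355937}} = \sqrt{- \frac{432015853544385617}{995064355937}} = \frac{i \sqrt{429883577061717392622471358129}}{995064355937}$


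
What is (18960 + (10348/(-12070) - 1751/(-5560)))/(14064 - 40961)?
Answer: -127235403169/180503615240 ≈ -0.70489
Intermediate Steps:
(18960 + (10348/(-12070) - 1751/(-5560)))/(14064 - 40961) = (18960 + (10348*(-1/12070) - 1751*(-1/5560)))/(-26897) = (18960 + (-5174/6035 + 1751/5560))*(-1/26897) = (18960 - 3640031/6710920)*(-1/26897) = (127235403169/6710920)*(-1/26897) = -127235403169/180503615240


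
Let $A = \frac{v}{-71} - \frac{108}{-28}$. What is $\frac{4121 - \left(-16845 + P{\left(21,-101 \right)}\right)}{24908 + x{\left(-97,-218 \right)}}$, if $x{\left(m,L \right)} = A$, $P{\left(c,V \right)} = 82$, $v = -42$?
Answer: $\frac{10379348}{12381487} \approx 0.8383$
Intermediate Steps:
$A = \frac{2211}{497}$ ($A = - \frac{42}{-71} - \frac{108}{-28} = \left(-42\right) \left(- \frac{1}{71}\right) - - \frac{27}{7} = \frac{42}{71} + \frac{27}{7} = \frac{2211}{497} \approx 4.4487$)
$x{\left(m,L \right)} = \frac{2211}{497}$
$\frac{4121 - \left(-16845 + P{\left(21,-101 \right)}\right)}{24908 + x{\left(-97,-218 \right)}} = \frac{4121 + \left(16845 - 82\right)}{24908 + \frac{2211}{497}} = \frac{4121 + \left(16845 - 82\right)}{\frac{12381487}{497}} = \left(4121 + 16763\right) \frac{497}{12381487} = 20884 \cdot \frac{497}{12381487} = \frac{10379348}{12381487}$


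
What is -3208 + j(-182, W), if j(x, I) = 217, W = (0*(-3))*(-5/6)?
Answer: -2991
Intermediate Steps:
W = 0 (W = 0*(-5*⅙) = 0*(-⅚) = 0)
-3208 + j(-182, W) = -3208 + 217 = -2991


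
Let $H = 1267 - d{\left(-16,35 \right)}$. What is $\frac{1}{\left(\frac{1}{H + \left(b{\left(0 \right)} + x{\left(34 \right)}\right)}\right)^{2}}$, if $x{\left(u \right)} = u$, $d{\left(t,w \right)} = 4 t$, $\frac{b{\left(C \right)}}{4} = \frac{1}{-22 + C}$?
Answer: $\frac{225390169}{121} \approx 1.8627 \cdot 10^{6}$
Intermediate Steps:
$b{\left(C \right)} = \frac{4}{-22 + C}$
$H = 1331$ ($H = 1267 - 4 \left(-16\right) = 1267 - -64 = 1267 + 64 = 1331$)
$\frac{1}{\left(\frac{1}{H + \left(b{\left(0 \right)} + x{\left(34 \right)}\right)}\right)^{2}} = \frac{1}{\left(\frac{1}{1331 + \left(\frac{4}{-22 + 0} + 34\right)}\right)^{2}} = \frac{1}{\left(\frac{1}{1331 + \left(\frac{4}{-22} + 34\right)}\right)^{2}} = \frac{1}{\left(\frac{1}{1331 + \left(4 \left(- \frac{1}{22}\right) + 34\right)}\right)^{2}} = \frac{1}{\left(\frac{1}{1331 + \left(- \frac{2}{11} + 34\right)}\right)^{2}} = \frac{1}{\left(\frac{1}{1331 + \frac{372}{11}}\right)^{2}} = \frac{1}{\left(\frac{1}{\frac{15013}{11}}\right)^{2}} = \frac{1}{\left(\frac{11}{15013}\right)^{2}} = \frac{1}{\frac{121}{225390169}} = \frac{225390169}{121}$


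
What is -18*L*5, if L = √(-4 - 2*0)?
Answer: -180*I ≈ -180.0*I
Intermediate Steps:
L = 2*I (L = √(-4 + 0) = √(-4) = 2*I ≈ 2.0*I)
-18*L*5 = -36*I*5 = -180*I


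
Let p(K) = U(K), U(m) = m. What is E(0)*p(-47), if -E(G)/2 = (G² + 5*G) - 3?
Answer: -282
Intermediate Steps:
p(K) = K
E(G) = 6 - 10*G - 2*G² (E(G) = -2*((G² + 5*G) - 3) = -2*(-3 + G² + 5*G) = 6 - 10*G - 2*G²)
E(0)*p(-47) = (6 - 10*0 - 2*0²)*(-47) = (6 + 0 - 2*0)*(-47) = (6 + 0 + 0)*(-47) = 6*(-47) = -282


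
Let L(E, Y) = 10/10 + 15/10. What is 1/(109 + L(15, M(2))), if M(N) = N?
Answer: 2/223 ≈ 0.0089686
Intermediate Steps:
L(E, Y) = 5/2 (L(E, Y) = 10*(⅒) + 15*(⅒) = 1 + 3/2 = 5/2)
1/(109 + L(15, M(2))) = 1/(109 + 5/2) = 1/(223/2) = 2/223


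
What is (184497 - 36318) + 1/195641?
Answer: 28989887740/195641 ≈ 1.4818e+5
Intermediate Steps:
(184497 - 36318) + 1/195641 = 148179 + 1/195641 = 28989887740/195641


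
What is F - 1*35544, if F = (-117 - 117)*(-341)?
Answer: 44250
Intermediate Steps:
F = 79794 (F = -234*(-341) = 79794)
F - 1*35544 = 79794 - 1*35544 = 79794 - 35544 = 44250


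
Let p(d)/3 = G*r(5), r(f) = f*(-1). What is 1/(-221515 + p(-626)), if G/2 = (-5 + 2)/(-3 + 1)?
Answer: -1/221560 ≈ -4.5135e-6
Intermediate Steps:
G = 3 (G = 2*((-5 + 2)/(-3 + 1)) = 2*(-3/(-2)) = 2*(-3*(-½)) = 2*(3/2) = 3)
r(f) = -f
p(d) = -45 (p(d) = 3*(3*(-1*5)) = 3*(3*(-5)) = 3*(-15) = -45)
1/(-221515 + p(-626)) = 1/(-221515 - 45) = 1/(-221560) = -1/221560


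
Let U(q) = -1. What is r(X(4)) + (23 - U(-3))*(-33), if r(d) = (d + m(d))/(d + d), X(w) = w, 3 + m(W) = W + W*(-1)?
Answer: -6335/8 ≈ -791.88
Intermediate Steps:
m(W) = -3 (m(W) = -3 + (W + W*(-1)) = -3 + (W - W) = -3 + 0 = -3)
r(d) = (-3 + d)/(2*d) (r(d) = (d - 3)/(d + d) = (-3 + d)/((2*d)) = (-3 + d)*(1/(2*d)) = (-3 + d)/(2*d))
r(X(4)) + (23 - U(-3))*(-33) = (1/2)*(-3 + 4)/4 + (23 - 1*(-1))*(-33) = (1/2)*(1/4)*1 + (23 + 1)*(-33) = 1/8 + 24*(-33) = 1/8 - 792 = -6335/8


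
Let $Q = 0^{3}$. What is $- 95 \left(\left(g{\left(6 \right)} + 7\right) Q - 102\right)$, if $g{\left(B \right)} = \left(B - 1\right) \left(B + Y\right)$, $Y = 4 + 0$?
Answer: $9690$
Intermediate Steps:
$Q = 0$
$Y = 4$
$g{\left(B \right)} = \left(-1 + B\right) \left(4 + B\right)$ ($g{\left(B \right)} = \left(B - 1\right) \left(B + 4\right) = \left(-1 + B\right) \left(4 + B\right)$)
$- 95 \left(\left(g{\left(6 \right)} + 7\right) Q - 102\right) = - 95 \left(\left(\left(-4 + 6^{2} + 3 \cdot 6\right) + 7\right) 0 - 102\right) = - 95 \left(\left(\left(-4 + 36 + 18\right) + 7\right) 0 - 102\right) = - 95 \left(\left(50 + 7\right) 0 - 102\right) = - 95 \left(57 \cdot 0 - 102\right) = - 95 \left(0 - 102\right) = \left(-95\right) \left(-102\right) = 9690$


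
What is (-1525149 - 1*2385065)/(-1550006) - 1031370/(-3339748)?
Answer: 3664439768573/1294157359622 ≈ 2.8315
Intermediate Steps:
(-1525149 - 1*2385065)/(-1550006) - 1031370/(-3339748) = (-1525149 - 2385065)*(-1/1550006) - 1031370*(-1/3339748) = -3910214*(-1/1550006) + 515685/1669874 = 1955107/775003 + 515685/1669874 = 3664439768573/1294157359622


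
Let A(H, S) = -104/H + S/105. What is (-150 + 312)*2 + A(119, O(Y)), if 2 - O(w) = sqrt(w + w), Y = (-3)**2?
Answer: 82402/255 - sqrt(2)/35 ≈ 323.10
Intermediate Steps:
Y = 9
O(w) = 2 - sqrt(2)*sqrt(w) (O(w) = 2 - sqrt(w + w) = 2 - sqrt(2*w) = 2 - sqrt(2)*sqrt(w))
A(H, S) = -104/H + S/105 (A(H, S) = -104/H + S*(1/105) = -104/H + S/105)
(-150 + 312)*2 + A(119, O(Y)) = (-150 + 312)*2 + (-104/119 + (2 - sqrt(2)*sqrt(9))/105) = 162*2 + (-104*1/119 + (2 - 1*sqrt(2)*3)/105) = 324 + (-104/119 + (2 - 3*sqrt(2))/105) = 324 + (-104/119 + (2/105 - sqrt(2)/35)) = 324 + (-218/255 - sqrt(2)/35) = 82402/255 - sqrt(2)/35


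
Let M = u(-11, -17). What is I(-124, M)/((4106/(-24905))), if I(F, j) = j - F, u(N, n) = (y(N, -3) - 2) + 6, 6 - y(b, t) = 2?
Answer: -1643730/2053 ≈ -800.65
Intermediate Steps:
y(b, t) = 4 (y(b, t) = 6 - 1*2 = 6 - 2 = 4)
u(N, n) = 8 (u(N, n) = (4 - 2) + 6 = 2 + 6 = 8)
M = 8
I(-124, M)/((4106/(-24905))) = (8 - 1*(-124))/((4106/(-24905))) = (8 + 124)/((4106*(-1/24905))) = 132/(-4106/24905) = 132*(-24905/4106) = -1643730/2053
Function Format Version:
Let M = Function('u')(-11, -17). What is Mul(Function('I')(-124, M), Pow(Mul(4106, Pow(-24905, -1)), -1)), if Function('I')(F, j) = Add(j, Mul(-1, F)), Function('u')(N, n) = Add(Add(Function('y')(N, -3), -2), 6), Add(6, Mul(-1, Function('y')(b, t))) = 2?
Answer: Rational(-1643730, 2053) ≈ -800.65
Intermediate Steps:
Function('y')(b, t) = 4 (Function('y')(b, t) = Add(6, Mul(-1, 2)) = Add(6, -2) = 4)
Function('u')(N, n) = 8 (Function('u')(N, n) = Add(Add(4, -2), 6) = Add(2, 6) = 8)
M = 8
Mul(Function('I')(-124, M), Pow(Mul(4106, Pow(-24905, -1)), -1)) = Mul(Add(8, Mul(-1, -124)), Pow(Mul(4106, Pow(-24905, -1)), -1)) = Mul(Add(8, 124), Pow(Mul(4106, Rational(-1, 24905)), -1)) = Mul(132, Pow(Rational(-4106, 24905), -1)) = Mul(132, Rational(-24905, 4106)) = Rational(-1643730, 2053)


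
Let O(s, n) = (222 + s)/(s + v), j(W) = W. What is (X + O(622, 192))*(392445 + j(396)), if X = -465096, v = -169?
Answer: -27588914918868/151 ≈ -1.8271e+11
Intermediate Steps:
O(s, n) = (222 + s)/(-169 + s) (O(s, n) = (222 + s)/(s - 169) = (222 + s)/(-169 + s))
(X + O(622, 192))*(392445 + j(396)) = (-465096 + (222 + 622)/(-169 + 622))*(392445 + 396) = (-465096 + 844/453)*392841 = -210687644/453*392841 = -27588914918868/151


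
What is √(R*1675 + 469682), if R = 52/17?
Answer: √137218798/17 ≈ 689.06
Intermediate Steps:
R = 52/17 (R = 52*(1/17) = 52/17 ≈ 3.0588)
√(R*1675 + 469682) = √((52/17)*1675 + 469682) = √(87100/17 + 469682) = √(8071694/17) = √137218798/17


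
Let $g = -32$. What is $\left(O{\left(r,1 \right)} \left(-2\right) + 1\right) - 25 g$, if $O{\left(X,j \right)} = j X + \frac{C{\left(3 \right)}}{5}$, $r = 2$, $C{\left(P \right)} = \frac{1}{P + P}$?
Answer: $\frac{11954}{15} \approx 796.93$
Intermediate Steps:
$C{\left(P \right)} = \frac{1}{2 P}$
$O{\left(X,j \right)} = \frac{1}{30} + X j$ ($O{\left(X,j \right)} = j X + \frac{\frac{1}{2} \cdot \frac{1}{3}}{5} = X j + \frac{1}{2} \cdot \frac{1}{3} \cdot \frac{1}{5} = X j + \frac{1}{6} \cdot \frac{1}{5} = X j + \frac{1}{30} = \frac{1}{30} + X j$)
$\left(O{\left(r,1 \right)} \left(-2\right) + 1\right) - 25 g = \left(\left(\frac{1}{30} + 2 \cdot 1\right) \left(-2\right) + 1\right) - -800 = \left(\left(\frac{1}{30} + 2\right) \left(-2\right) + 1\right) + 800 = \left(\frac{61}{30} \left(-2\right) + 1\right) + 800 = \left(- \frac{61}{15} + 1\right) + 800 = - \frac{46}{15} + 800 = \frac{11954}{15}$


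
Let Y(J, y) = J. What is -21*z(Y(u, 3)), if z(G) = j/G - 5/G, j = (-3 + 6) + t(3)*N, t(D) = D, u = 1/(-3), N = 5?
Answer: 819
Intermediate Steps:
u = -1/3 ≈ -0.33333
j = 18 (j = (-3 + 6) + 3*5 = 3 + 15 = 18)
z(G) = 13/G (z(G) = 18/G - 5/G = 13/G)
-21*z(Y(u, 3)) = -273/(-1/3) = -273*(-3) = -21*(-39) = 819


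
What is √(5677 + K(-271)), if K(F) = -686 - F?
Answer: √5262 ≈ 72.540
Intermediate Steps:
√(5677 + K(-271)) = √(5677 + (-686 - 1*(-271))) = √(5677 + (-686 + 271)) = √(5677 - 415) = √5262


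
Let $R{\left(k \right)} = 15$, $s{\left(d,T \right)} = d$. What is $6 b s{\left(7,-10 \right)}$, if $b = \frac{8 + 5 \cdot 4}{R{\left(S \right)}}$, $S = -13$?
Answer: $\frac{392}{5} \approx 78.4$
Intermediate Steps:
$b = \frac{28}{15}$ ($b = \frac{8 + 5 \cdot 4}{15} = \left(8 + 20\right) \frac{1}{15} = 28 \cdot \frac{1}{15} = \frac{28}{15} \approx 1.8667$)
$6 b s{\left(7,-10 \right)} = 6 \cdot \frac{28}{15} \cdot 7 = \frac{56}{5} \cdot 7 = \frac{392}{5}$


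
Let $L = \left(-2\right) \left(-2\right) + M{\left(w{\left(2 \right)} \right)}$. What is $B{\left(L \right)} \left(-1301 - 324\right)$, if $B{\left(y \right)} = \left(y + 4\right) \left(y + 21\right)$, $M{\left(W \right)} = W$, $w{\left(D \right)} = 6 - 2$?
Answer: $-565500$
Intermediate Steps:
$w{\left(D \right)} = 4$ ($w{\left(D \right)} = 6 - 2 = 4$)
$L = 8$ ($L = \left(-2\right) \left(-2\right) + 4 = 4 + 4 = 8$)
$B{\left(y \right)} = \left(4 + y\right) \left(21 + y\right)$
$B{\left(L \right)} \left(-1301 - 324\right) = \left(84 + 8^{2} + 25 \cdot 8\right) \left(-1301 - 324\right) = \left(84 + 64 + 200\right) \left(-1625\right) = 348 \left(-1625\right) = -565500$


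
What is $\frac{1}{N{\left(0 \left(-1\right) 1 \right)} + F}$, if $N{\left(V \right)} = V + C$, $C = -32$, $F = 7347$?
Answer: $\frac{1}{7315} \approx 0.00013671$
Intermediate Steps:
$N{\left(V \right)} = -32 + V$ ($N{\left(V \right)} = V - 32 = -32 + V$)
$\frac{1}{N{\left(0 \left(-1\right) 1 \right)} + F} = \frac{1}{\left(-32 + 0 \left(-1\right) 1\right) + 7347} = \frac{1}{\left(-32 + 0 \cdot 1\right) + 7347} = \frac{1}{\left(-32 + 0\right) + 7347} = \frac{1}{-32 + 7347} = \frac{1}{7315}$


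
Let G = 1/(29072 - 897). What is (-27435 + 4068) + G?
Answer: -658365224/28175 ≈ -23367.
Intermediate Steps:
G = 1/28175 ≈ 3.5492e-5
(-27435 + 4068) + G = (-27435 + 4068) + 1/28175 = -23367 + 1/28175 = -658365224/28175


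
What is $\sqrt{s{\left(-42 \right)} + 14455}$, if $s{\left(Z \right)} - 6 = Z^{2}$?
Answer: $5 \sqrt{649} \approx 127.38$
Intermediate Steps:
$s{\left(Z \right)} = 6 + Z^{2}$
$\sqrt{s{\left(-42 \right)} + 14455} = \sqrt{\left(6 + \left(-42\right)^{2}\right) + 14455} = \sqrt{\left(6 + 1764\right) + 14455} = \sqrt{1770 + 14455} = \sqrt{16225} = 5 \sqrt{649}$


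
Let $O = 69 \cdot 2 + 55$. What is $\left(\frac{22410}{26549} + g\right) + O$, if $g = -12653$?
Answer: $- \frac{330778130}{26549} \approx -12459.0$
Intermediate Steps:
$O = 193$ ($O = 138 + 55 = 193$)
$\left(\frac{22410}{26549} + g\right) + O = \left(\frac{22410}{26549} - 12653\right) + 193 = - \frac{335902087}{26549} + 193 = - \frac{330778130}{26549}$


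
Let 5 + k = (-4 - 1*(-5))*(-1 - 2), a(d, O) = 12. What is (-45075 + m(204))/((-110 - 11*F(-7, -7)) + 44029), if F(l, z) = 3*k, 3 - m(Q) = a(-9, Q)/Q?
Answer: -766225/751111 ≈ -1.0201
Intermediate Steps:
k = -8 (k = -5 + (-4 - 1*(-5))*(-1 - 2) = -5 + (-4 + 5)*(-3) = -5 + 1*(-3) = -5 - 3 = -8)
m(Q) = 3 - 12/Q
F(l, z) = -24 (F(l, z) = 3*(-8) = -24)
(-45075 + m(204))/((-110 - 11*F(-7, -7)) + 44029) = (-45075 + (3 - 12/204))/((-110 - 11*(-24)) + 44029) = (-45075 + (3 - 12*1/204))/((-110 + 264) + 44029) = (-45075 + (3 - 1/17))/(154 + 44029) = (-45075 + 50/17)/44183 = -766225/17*1/44183 = -766225/751111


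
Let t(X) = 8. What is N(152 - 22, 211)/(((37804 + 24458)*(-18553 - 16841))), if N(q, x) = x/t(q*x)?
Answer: -211/17629609824 ≈ -1.1968e-8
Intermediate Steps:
N(q, x) = x/8
N(152 - 22, 211)/(((37804 + 24458)*(-18553 - 16841))) = ((1/8)*211)/(((37804 + 24458)*(-18553 - 16841))) = 211/(8*((62262*(-35394)))) = (211/8)/(-2203701228) = (211/8)*(-1/2203701228) = -211/17629609824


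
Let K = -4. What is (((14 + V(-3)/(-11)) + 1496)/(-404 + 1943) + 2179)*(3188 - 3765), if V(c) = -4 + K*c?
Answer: -7098041087/5643 ≈ -1.2578e+6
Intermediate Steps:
V(c) = -4 - 4*c
(((14 + V(-3)/(-11)) + 1496)/(-404 + 1943) + 2179)*(3188 - 3765) = (((14 + (-4 - 4*(-3))/(-11)) + 1496)/(-404 + 1943) + 2179)*(3188 - 3765) = (((14 + (-4 + 12)*(-1/11)) + 1496)/1539 + 2179)*(-577) = (((14 + 8*(-1/11)) + 1496)*(1/1539) + 2179)*(-577) = (((14 - 8/11) + 1496)*(1/1539) + 2179)*(-577) = ((146/11 + 1496)*(1/1539) + 2179)*(-577) = ((16602/11)*(1/1539) + 2179)*(-577) = (5534/5643 + 2179)*(-577) = (12301631/5643)*(-577) = -7098041087/5643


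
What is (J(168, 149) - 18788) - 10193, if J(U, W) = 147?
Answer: -28834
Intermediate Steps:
(J(168, 149) - 18788) - 10193 = (147 - 18788) - 10193 = -18641 - 10193 = -28834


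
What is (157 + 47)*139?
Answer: 28356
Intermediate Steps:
(157 + 47)*139 = 204*139 = 28356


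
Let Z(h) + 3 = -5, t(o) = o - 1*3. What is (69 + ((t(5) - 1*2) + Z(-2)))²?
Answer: 3721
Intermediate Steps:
t(o) = -3 + o (t(o) = o - 3 = -3 + o)
Z(h) = -8 (Z(h) = -3 - 5 = -8)
(69 + ((t(5) - 1*2) + Z(-2)))² = (69 + (((-3 + 5) - 1*2) - 8))² = (69 + ((2 - 2) - 8))² = (69 + (0 - 8))² = (69 - 8)² = 61² = 3721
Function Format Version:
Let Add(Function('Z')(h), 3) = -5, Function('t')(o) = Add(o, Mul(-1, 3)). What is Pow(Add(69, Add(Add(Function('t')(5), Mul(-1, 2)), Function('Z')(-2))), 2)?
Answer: 3721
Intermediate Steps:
Function('t')(o) = Add(-3, o) (Function('t')(o) = Add(o, -3) = Add(-3, o))
Function('Z')(h) = -8 (Function('Z')(h) = Add(-3, -5) = -8)
Pow(Add(69, Add(Add(Function('t')(5), Mul(-1, 2)), Function('Z')(-2))), 2) = Pow(Add(69, Add(Add(Add(-3, 5), Mul(-1, 2)), -8)), 2) = Pow(Add(69, Add(Add(2, -2), -8)), 2) = Pow(Add(69, Add(0, -8)), 2) = Pow(Add(69, -8), 2) = Pow(61, 2) = 3721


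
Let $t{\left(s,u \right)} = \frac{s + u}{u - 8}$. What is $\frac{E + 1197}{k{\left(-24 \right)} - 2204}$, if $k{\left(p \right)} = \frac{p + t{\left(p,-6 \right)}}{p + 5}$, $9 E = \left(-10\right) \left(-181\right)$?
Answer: $- \frac{1673539}{2636811} \approx -0.63468$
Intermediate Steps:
$E = \frac{1810}{9}$ ($E = \frac{\left(-10\right) \left(-181\right)}{9} = \frac{1}{9} \cdot 1810 = \frac{1810}{9} \approx 201.11$)
$t{\left(s,u \right)} = \frac{s + u}{-8 + u}$
$k{\left(p \right)} = \frac{\frac{3}{7} + \frac{13 p}{14}}{5 + p}$ ($k{\left(p \right)} = \frac{p + \frac{p - 6}{-8 - 6}}{p + 5} = \frac{p + \frac{-6 + p}{-14}}{5 + p} = \frac{p - \frac{-6 + p}{14}}{5 + p} = \frac{p - \left(- \frac{3}{7} + \frac{p}{14}\right)}{5 + p} = \frac{\frac{3}{7} + \frac{13 p}{14}}{5 + p}$)
$\frac{E + 1197}{k{\left(-24 \right)} - 2204} = \frac{\frac{1810}{9} + 1197}{\frac{6 + 13 \left(-24\right)}{14 \left(5 - 24\right)} - 2204} = \frac{12583}{9 \left(\frac{6 - 312}{14 \left(-19\right)} - 2204\right)} = \frac{12583}{9 \left(\frac{1}{14} \left(- \frac{1}{19}\right) \left(-306\right) - 2204\right)} = \frac{12583}{9 \left(\frac{153}{133} - 2204\right)} = \frac{12583}{9 \left(- \frac{292979}{133}\right)} = \frac{12583}{9} \left(- \frac{133}{292979}\right) = - \frac{1673539}{2636811}$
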